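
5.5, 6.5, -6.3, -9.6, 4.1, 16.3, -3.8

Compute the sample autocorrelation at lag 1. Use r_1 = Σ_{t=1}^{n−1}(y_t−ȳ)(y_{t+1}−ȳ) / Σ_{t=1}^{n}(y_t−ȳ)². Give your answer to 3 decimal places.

-0.005

Mean ȳ = (5.5 + 6.5 − 6.3 − 9.6 + 4.1 + 16.3 − 3.8)/7 = 1.8143
Deviations from mean: 3.6857, 4.6857, -8.1143, -11.4143, 2.2857, 14.4857, -5.6143
Σ(y_t−ȳ)(y_{t+1}−ȳ) = (17.2702) + (-38.0212) + (92.6188) + (-26.0898) + (33.1102) + (-81.3269) = -2.4388
Denominator Σ(y_t−ȳ)² = 478.2486
r_1 = -2.4388 / 478.2486 = -0.005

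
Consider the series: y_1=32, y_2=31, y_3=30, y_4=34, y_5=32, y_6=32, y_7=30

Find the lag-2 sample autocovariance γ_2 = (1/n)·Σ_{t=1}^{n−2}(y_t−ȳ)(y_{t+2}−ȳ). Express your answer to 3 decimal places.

Mean ȳ = (32 + 31 + 30 + 34 + 32 + 32 + 30)/7 = 31.5714
Σ_{t=1}^{5}(y_t−ȳ)(y_{t+2}−ȳ) = -2.3673
γ_2 = -2.3673 / 7 = -0.338

-0.338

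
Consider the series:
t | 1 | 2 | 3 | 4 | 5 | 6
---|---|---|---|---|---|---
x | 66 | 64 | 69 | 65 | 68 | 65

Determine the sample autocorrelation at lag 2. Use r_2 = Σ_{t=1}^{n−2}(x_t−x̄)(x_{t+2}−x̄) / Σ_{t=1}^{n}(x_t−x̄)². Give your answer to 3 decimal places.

0.457

Mean x̄ = (66 + 64 + 69 + 65 + 68 + 65)/6 = 66.1667
Deviations from mean: -0.1667, -2.1667, 2.8333, -1.1667, 1.8333, -1.1667
Σ(x_t−x̄)(x_{t+2}−x̄) = (-0.4722) + (2.5278) + (5.1944) + (1.3611) = 8.6111
Denominator Σ(x_t−x̄)² = 18.8333
r_2 = 8.6111 / 18.8333 = 0.457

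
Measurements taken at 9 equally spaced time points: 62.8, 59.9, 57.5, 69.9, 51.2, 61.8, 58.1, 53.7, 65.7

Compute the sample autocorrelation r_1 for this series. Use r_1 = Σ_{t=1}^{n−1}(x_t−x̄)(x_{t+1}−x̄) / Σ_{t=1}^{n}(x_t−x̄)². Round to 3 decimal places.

Mean x̄ = (62.8 + 59.9 + 57.5 + 69.9 + 51.2 + 61.8 + 58.1 + 53.7 + 65.7)/9 = 60.0667
Numerator Σ_{t=1}^{8}(x_t−x̄)(x_{t+1}−x̄) = -154.5778
Denominator Σ(x_t−x̄)² = 268.5400
r_1 = -154.5778 / 268.5400 = -0.576

-0.576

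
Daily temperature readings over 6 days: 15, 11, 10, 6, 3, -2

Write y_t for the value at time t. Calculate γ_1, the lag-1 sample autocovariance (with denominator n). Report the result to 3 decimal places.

13.440

Mean ȳ = (15 + 11 + 10 + 6 + 3 − 2)/6 = 7.1667
Deviations: 7.8333, 3.8333, 2.8333, -1.1667, -4.1667, -9.1667
Σ_{t=1}^{5}(y_t−ȳ)(y_{t+1}−ȳ) = 80.6389
γ_1 = 80.6389 / 6 = 13.440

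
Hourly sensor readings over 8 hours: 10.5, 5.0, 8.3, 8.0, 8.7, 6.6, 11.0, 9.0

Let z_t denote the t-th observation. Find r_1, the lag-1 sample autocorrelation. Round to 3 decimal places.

-0.398

Mean z̄ = (10.5 + 5.0 + 8.3 + 8.0 + 8.7 + 6.6 + 11.0 + 9.0)/8 = 8.3875
Deviations from mean: 2.1125, -3.3875, -0.0875, -0.3875, 0.3125, -1.7875, 2.6125, 0.6125
Σ(z_t−z̄)(z_{t+1}−z̄) = (-7.1561) + (0.2964) + (0.0339) + (-0.1211) + (-0.5586) + (-4.6698) + (1.6002) = -10.5752
Denominator Σ(z_t−z̄)² = 26.5888
r_1 = -10.5752 / 26.5888 = -0.398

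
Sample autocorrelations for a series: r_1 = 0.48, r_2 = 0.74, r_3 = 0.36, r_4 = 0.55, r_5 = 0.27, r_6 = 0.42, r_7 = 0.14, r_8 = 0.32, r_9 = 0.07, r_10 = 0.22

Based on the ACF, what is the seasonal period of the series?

2

The largest autocorrelation is r_2 = 0.74, with a weaker echo at lag 4 (0.55); the remaining lags stay at or below 0.48.
The dominant spike at lag 2 indicates a seasonal period of 2.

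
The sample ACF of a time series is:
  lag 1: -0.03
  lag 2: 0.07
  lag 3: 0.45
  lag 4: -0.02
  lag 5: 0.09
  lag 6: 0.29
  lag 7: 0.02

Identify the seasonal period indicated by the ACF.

The largest autocorrelation is r_3 = 0.45, with a weaker echo at lag 6 (0.29); the remaining lags stay at or below 0.09.
The dominant spike at lag 3 indicates a seasonal period of 3.

3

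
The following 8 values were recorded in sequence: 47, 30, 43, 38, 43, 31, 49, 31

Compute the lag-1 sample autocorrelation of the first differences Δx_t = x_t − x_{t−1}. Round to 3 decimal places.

First differences Δx: -17, 13, -5, 5, -12, 18, -18
Mean of differences = -2.2857
Numerator Σ(Δx_t−Δx̄)(Δx_{t+1}−Δx̄) = -872.7959
Denominator Σ(Δx_t−Δx̄)² = 1263.4286
r_1(Δx) = -872.7959 / 1263.4286 = -0.691

-0.691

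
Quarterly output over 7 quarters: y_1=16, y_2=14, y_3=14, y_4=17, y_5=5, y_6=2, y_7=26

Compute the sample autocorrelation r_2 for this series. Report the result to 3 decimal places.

-0.390

Mean ȳ = (16 + 14 + 14 + 17 + 5 + 2 + 26)/7 = 13.4286
Deviations from mean: 2.5714, 0.5714, 0.5714, 3.5714, -8.4286, -11.4286, 12.5714
Numerator Σ_{t=1}^{5}(y_t−ȳ)(y_{t+2}−ȳ) = -148.0816
Denominator Σ(y_t−ȳ)² = 379.7143
r_2 = -148.0816 / 379.7143 = -0.390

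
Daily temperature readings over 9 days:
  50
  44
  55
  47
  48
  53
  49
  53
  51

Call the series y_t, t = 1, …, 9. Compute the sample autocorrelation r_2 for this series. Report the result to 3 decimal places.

0.096

Mean ȳ = (50 + 44 + 55 + 47 + 48 + 53 + 49 + 53 + 51)/9 = 50.0000
Σ(y_t−ȳ)(y_{t+2}−ȳ) = (0.0000) + (18.0000) + (-10.0000) + (-9.0000) + (2.0000) + (9.0000) + (-1.0000) = 9.0000
Denominator Σ(y_t−ȳ)² = 94.0000
r_2 = 9.0000 / 94.0000 = 0.096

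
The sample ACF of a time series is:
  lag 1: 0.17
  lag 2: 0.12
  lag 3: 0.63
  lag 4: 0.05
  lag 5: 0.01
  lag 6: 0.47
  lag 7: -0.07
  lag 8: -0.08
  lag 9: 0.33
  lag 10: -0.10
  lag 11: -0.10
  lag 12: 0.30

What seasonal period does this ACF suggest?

The largest autocorrelation is r_3 = 0.63, with weaker echoes at lags 6 (0.47), 9 (0.33) and 12 (0.30); the remaining lags stay at or below 0.17.
The dominant spike at lag 3 indicates a seasonal period of 3.

3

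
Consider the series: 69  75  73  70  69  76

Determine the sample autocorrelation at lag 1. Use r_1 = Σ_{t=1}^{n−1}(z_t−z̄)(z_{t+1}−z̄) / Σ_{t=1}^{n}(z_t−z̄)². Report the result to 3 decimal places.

Mean z̄ = (69 + 75 + 73 + 70 + 69 + 76)/6 = 72.0000
Deviations from mean: -3.0000, 3.0000, 1.0000, -2.0000, -3.0000, 4.0000
Numerator Σ_{t=1}^{5}(z_t−z̄)(z_{t+1}−z̄) = -14.0000
Denominator Σ(z_t−z̄)² = 48.0000
r_1 = -14.0000 / 48.0000 = -0.292

-0.292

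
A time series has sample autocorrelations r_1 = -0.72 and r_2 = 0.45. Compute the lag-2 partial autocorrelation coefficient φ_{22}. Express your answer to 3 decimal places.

-0.142

φ_{22} = (r_2 − r_1²) / (1 − r_1²)
r_1² = (-0.72)² = 0.5184
Numerator = 0.45 − 0.5184 = -0.0684; denominator = 1 − 0.5184 = 0.4816
φ_{22} = -0.0684 / 0.4816 = -0.142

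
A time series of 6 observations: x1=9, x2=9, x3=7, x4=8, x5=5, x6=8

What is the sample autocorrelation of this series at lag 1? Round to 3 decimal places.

Mean x̄ = (9 + 9 + 7 + 8 + 5 + 8)/6 = 7.6667
Deviations from mean: 1.3333, 1.3333, -0.6667, 0.3333, -2.6667, 0.3333
Numerator Σ_{t=1}^{5}(x_t−x̄)(x_{t+1}−x̄) = -1.1111
Denominator Σ(x_t−x̄)² = 11.3333
r_1 = -1.1111 / 11.3333 = -0.098

-0.098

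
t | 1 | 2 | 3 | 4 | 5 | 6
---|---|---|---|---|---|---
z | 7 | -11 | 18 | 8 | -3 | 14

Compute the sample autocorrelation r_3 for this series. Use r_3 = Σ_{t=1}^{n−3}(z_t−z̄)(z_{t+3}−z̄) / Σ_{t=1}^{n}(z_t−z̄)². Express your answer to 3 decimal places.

Mean z̄ = (7 − 11 + 18 + 8 − 3 + 14)/6 = 5.5000
Deviations from mean: 1.5000, -16.5000, 12.5000, 2.5000, -8.5000, 8.5000
Σ(z_t−z̄)(z_{t+3}−z̄) = (3.7500) + (140.2500) + (106.2500) = 250.2500
Denominator Σ(z_t−z̄)² = 581.5000
r_3 = 250.2500 / 581.5000 = 0.430

0.430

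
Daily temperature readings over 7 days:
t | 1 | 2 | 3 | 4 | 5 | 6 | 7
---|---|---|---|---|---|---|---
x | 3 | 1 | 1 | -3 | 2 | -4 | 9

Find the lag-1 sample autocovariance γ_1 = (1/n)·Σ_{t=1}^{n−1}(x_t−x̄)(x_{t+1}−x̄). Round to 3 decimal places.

-6.685

Mean x̄ = (3 + 1 + 1 − 3 + 2 − 4 + 9)/7 = 1.2857
Σ_{t=1}^{6}(x_t−x̄)(x_{t+1}−x̄) = -46.7959
γ_1 = -46.7959 / 7 = -6.685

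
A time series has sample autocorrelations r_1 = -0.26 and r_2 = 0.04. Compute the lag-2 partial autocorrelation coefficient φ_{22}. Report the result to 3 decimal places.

-0.030

φ_{22} = (r_2 − r_1²) / (1 − r_1²)
r_1² = (-0.26)² = 0.0676
Numerator = 0.04 − 0.0676 = -0.0276; denominator = 1 − 0.0676 = 0.9324
φ_{22} = -0.0276 / 0.9324 = -0.030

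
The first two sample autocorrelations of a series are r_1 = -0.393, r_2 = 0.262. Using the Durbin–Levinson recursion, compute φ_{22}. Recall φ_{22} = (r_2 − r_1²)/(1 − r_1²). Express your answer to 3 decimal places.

0.127

φ_{22} = (r_2 − r_1²) / (1 − r_1²)
r_1² = (-0.393)² = 0.154449
Numerator = 0.262 − 0.1544 = 0.1076; denominator = 1 − 0.1544 = 0.8456
φ_{22} = 0.1076 / 0.8456 = 0.127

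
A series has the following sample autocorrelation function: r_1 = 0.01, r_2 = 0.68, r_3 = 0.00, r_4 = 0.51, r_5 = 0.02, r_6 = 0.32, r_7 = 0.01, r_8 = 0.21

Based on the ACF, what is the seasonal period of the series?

The largest autocorrelation is r_2 = 0.68, with weaker echoes at lags 4 (0.51), 6 (0.32) and 8 (0.21); the remaining lags stay at or below 0.02.
The dominant spike at lag 2 indicates a seasonal period of 2.

2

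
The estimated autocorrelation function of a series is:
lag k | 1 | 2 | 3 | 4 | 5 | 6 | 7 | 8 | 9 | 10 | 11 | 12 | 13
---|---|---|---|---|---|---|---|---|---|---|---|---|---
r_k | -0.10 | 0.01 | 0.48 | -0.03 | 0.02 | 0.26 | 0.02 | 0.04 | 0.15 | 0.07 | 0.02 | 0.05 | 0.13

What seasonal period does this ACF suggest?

The largest autocorrelation is r_3 = 0.48, with weaker echoes at lags 6 (0.26) and 9 (0.15); the remaining lags stay at or below 0.13.
The dominant spike at lag 3 indicates a seasonal period of 3.

3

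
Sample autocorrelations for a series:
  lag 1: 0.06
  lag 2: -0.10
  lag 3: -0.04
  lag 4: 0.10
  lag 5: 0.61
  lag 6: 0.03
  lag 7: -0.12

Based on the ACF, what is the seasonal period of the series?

5

The largest autocorrelation is r_5 = 0.61; the remaining lags stay at or below 0.10.
The dominant spike at lag 5 indicates a seasonal period of 5.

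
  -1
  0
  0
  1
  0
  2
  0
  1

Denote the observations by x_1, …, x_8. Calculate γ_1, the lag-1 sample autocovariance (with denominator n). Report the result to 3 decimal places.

-0.158

Mean x̄ = (-1 + 0 + 0 + 1 + 0 + 2 + 0 + 1)/8 = 0.3750
Deviations: -1.3750, -0.3750, -0.3750, 0.6250, -0.3750, 1.6250, -0.3750, 0.6250
Σ_{t=1}^{7}(x_t−x̄)(x_{t+1}−x̄) = -1.2656
γ_1 = -1.2656 / 8 = -0.158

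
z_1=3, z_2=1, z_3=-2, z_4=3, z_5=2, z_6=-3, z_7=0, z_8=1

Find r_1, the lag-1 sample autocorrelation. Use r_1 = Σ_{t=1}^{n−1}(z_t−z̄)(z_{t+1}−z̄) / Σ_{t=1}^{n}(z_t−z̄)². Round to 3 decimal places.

Mean z̄ = (3 + 1 − 2 + 3 + 2 − 3 + 0 + 1)/8 = 0.6250
Σ(z_t−z̄)(z_{t+1}−z̄) = (0.8906) + (-0.9844) + (-6.2344) + (3.2656) + (-4.9844) + (2.2656) + (-0.2344) = -6.0156
Denominator Σ(z_t−z̄)² = 33.8750
r_1 = -6.0156 / 33.8750 = -0.178

-0.178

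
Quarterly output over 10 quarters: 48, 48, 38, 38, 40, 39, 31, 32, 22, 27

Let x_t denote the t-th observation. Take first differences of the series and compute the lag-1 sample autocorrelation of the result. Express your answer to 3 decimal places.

-0.521

First differences Δx: 0, -10, 0, 2, -1, -8, 1, -10, 5
Mean of differences = -2.3333
Numerator Σ(Δx_t−Δx̄)(Δx_{t+1}−Δx̄) = -128.1111
Denominator Σ(Δx_t−Δx̄)² = 246.0000
r_1(Δx) = -128.1111 / 246.0000 = -0.521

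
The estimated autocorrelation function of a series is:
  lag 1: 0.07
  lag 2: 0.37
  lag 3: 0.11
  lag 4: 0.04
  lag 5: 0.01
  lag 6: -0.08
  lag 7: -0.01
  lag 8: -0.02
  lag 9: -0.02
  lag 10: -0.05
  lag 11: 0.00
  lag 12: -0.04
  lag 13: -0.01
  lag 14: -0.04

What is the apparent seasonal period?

The largest autocorrelation is r_2 = 0.37; the remaining lags stay at or below 0.11.
The dominant spike at lag 2 indicates a seasonal period of 2.

2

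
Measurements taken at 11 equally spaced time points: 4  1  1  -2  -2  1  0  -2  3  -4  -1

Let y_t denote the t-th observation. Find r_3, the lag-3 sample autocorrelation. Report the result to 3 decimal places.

Mean ȳ = (4 + 1 + 1 − 2 − 2 + 1 + 0 − 2 + 3 − 4 − 1)/11 = -0.0909
Numerator Σ_{t=1}^{8}(y_t−ȳ)(y_{t+3}−ȳ) = -0.4793
Denominator Σ(y_t−ȳ)² = 56.9091
r_3 = -0.4793 / 56.9091 = -0.008

-0.008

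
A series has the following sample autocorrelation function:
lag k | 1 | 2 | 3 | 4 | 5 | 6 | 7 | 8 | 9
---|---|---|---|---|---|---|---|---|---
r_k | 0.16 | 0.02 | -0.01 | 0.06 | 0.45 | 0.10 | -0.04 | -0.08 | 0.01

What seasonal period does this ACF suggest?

The largest autocorrelation is r_5 = 0.45; the remaining lags stay at or below 0.16.
The dominant spike at lag 5 indicates a seasonal period of 5.

5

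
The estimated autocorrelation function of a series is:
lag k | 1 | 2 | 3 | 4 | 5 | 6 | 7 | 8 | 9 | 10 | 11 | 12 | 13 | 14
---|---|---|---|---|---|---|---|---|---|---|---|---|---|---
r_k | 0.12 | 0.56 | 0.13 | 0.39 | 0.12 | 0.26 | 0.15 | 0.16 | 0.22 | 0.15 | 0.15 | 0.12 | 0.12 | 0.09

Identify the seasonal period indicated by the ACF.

The largest autocorrelation is r_2 = 0.56, with weaker echoes at lags 4 (0.39) and 6 (0.26); the remaining lags stay at or below 0.22.
The dominant spike at lag 2 indicates a seasonal period of 2.

2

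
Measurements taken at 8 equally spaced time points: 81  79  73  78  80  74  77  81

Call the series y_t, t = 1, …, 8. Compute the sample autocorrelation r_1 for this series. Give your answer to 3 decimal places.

-0.152

Mean ȳ = (81 + 79 + 73 + 78 + 80 + 74 + 77 + 81)/8 = 77.8750
Numerator Σ_{t=1}^{7}(y_t−ȳ)(y_{t+1}−ȳ) = -9.8906
Denominator Σ(y_t−ȳ)² = 64.8750
r_1 = -9.8906 / 64.8750 = -0.152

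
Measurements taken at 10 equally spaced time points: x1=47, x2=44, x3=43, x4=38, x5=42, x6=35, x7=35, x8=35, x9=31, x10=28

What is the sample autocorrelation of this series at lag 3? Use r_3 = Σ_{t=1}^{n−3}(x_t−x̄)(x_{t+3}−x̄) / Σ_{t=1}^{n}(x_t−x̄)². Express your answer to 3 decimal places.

Mean x̄ = (47 + 44 + 43 + 38 + 42 + 35 + 35 + 35 + 31 + 28)/10 = 37.8000
Numerator Σ_{t=1}^{7}(x_t−x̄)(x_{t+3}−x̄) = 47.4800
Denominator Σ(x_t−x̄)² = 333.6000
r_3 = 47.4800 / 333.6000 = 0.142

0.142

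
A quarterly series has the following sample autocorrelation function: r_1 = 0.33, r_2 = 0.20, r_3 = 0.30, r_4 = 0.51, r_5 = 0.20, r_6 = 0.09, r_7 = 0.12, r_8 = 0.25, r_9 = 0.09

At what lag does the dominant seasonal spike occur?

4

The largest autocorrelation is r_4 = 0.51; the remaining lags stay at or below 0.33. The elevated value at lag 1 (0.33), dropping to 0.20 at lag 2, reflects decaying short-term dependence rather than seasonality.
The dominant spike at lag 4 indicates a seasonal period of 4.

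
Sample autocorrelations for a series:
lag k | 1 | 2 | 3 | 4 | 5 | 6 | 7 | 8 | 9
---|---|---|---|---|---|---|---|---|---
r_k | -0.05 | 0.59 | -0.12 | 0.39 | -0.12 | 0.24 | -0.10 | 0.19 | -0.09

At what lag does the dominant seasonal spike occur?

2

The largest autocorrelation is r_2 = 0.59, with weaker echoes at lags 4 (0.39), 6 (0.24) and 8 (0.19); the remaining lags stay at or below -0.05.
The dominant spike at lag 2 indicates a seasonal period of 2.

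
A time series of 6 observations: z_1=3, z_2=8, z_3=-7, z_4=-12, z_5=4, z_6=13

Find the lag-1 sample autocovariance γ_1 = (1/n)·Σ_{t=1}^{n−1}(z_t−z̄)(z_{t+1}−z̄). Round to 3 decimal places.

Mean z̄ = (3 + 8 − 7 − 12 + 4 + 13)/6 = 1.5000
Deviations: 1.5000, 6.5000, -8.5000, -13.5000, 2.5000, 11.5000
Σ_{t=1}^{5}(z_t−z̄)(z_{t+1}−z̄) = 64.2500
γ_1 = 64.2500 / 6 = 10.708

10.708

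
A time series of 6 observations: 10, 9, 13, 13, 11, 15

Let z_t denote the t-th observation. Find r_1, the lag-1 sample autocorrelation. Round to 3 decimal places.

-0.015

Mean z̄ = (10 + 9 + 13 + 13 + 11 + 15)/6 = 11.8333
Σ(z_t−z̄)(z_{t+1}−z̄) = (5.1944) + (-3.3056) + (1.3611) + (-0.9722) + (-2.6389) = -0.3611
Denominator Σ(z_t−z̄)² = 24.8333
r_1 = -0.3611 / 24.8333 = -0.015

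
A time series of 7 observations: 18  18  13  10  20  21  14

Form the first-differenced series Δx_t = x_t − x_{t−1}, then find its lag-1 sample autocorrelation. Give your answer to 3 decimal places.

First differences Δx: 0, -5, -3, 10, 1, -7
Mean of differences = -0.6667
Numerator Σ(Δx_t−Δx̄)(Δx_{t+1}−Δx̄) = -10.4444
Denominator Σ(Δx_t−Δx̄)² = 181.3333
r_1(Δx) = -10.4444 / 181.3333 = -0.058

-0.058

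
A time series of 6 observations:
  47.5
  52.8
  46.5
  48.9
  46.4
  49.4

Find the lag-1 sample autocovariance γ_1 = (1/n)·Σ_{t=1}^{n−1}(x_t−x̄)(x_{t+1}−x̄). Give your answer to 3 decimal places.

-2.748

Mean x̄ = (47.5 + 52.8 + 46.5 + 48.9 + 46.4 + 49.4)/6 = 48.5833
Deviations: -1.0833, 4.2167, -2.0833, 0.3167, -2.1833, 0.8167
Σ_{t=1}^{5}(x_t−x̄)(x_{t+1}−x̄) = -16.4869
γ_1 = -16.4869 / 6 = -2.748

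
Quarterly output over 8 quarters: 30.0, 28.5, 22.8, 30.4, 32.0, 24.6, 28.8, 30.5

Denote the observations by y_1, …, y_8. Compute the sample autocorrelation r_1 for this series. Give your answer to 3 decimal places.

Mean ȳ = (30.0 + 28.5 + 22.8 + 30.4 + 32.0 + 24.6 + 28.8 + 30.5)/8 = 28.4500
Deviations from mean: 1.5500, 0.0500, -5.6500, 1.9500, 3.5500, -3.8500, 0.3500, 2.0500
Numerator Σ_{t=1}^{7}(y_t−ȳ)(y_{t+1}−ȳ) = -18.5975
Denominator Σ(y_t−ȳ)² = 69.8800
r_1 = -18.5975 / 69.8800 = -0.266

-0.266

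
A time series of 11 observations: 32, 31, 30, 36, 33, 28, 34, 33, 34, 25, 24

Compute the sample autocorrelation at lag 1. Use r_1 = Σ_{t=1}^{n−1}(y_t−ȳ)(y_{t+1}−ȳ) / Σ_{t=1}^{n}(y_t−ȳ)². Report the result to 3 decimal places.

Mean ȳ = (32 + 31 + 30 + 36 + 33 + 28 + 34 + 33 + 34 + 25 + 24)/11 = 30.9091
Numerator Σ_{t=1}^{10}(y_t−ȳ)(y_{t+1}−ȳ) = 26.4463
Denominator Σ(y_t−ȳ)² = 146.9091
r_1 = 26.4463 / 146.9091 = 0.180

0.180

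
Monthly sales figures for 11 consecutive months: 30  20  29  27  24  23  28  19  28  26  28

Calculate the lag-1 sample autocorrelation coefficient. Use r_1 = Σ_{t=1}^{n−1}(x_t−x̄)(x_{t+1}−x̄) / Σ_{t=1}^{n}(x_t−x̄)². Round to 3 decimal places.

Mean x̄ = (30 + 20 + 29 + 27 + 24 + 23 + 28 + 19 + 28 + 26 + 28)/11 = 25.6364
Numerator Σ_{t=1}^{10}(x_t−x̄)(x_{t+1}−x̄) = -72.7686
Denominator Σ(x_t−x̄)² = 134.5455
r_1 = -72.7686 / 134.5455 = -0.541

-0.541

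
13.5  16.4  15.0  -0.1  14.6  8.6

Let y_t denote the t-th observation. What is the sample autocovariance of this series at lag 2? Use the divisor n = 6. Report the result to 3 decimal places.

-1.126

Mean ȳ = (13.5 + 16.4 + 15.0 − 0.1 + 14.6 + 8.6)/6 = 11.3333
Σ_{t=1}^{4}(y_t−ȳ)(y_{t+2}−ȳ) = -6.7556
γ_2 = -6.7556 / 6 = -1.126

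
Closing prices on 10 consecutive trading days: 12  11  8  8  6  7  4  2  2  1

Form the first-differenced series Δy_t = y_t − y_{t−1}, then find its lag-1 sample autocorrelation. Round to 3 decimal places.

First differences Δy: -1, -3, 0, -2, 1, -3, -2, 0, -1
Mean of differences = -1.2222
Numerator Σ(Δy_t−Δȳ)(Δy_{t+1}−Δȳ) = -8.4938
Denominator Σ(Δy_t−Δȳ)² = 15.5556
r_1(Δy) = -8.4938 / 15.5556 = -0.546

-0.546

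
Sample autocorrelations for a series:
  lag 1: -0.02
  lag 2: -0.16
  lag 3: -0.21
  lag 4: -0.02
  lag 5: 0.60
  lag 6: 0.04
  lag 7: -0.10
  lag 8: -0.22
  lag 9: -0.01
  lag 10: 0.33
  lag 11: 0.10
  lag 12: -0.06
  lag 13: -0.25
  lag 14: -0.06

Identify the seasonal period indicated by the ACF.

The largest autocorrelation is r_5 = 0.60, with a weaker echo at lag 10 (0.33); the remaining lags stay at or below 0.10.
The dominant spike at lag 5 indicates a seasonal period of 5.

5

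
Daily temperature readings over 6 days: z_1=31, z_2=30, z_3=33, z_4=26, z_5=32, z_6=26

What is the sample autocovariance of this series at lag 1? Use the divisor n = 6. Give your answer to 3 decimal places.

-4.630

Mean z̄ = (31 + 30 + 33 + 26 + 32 + 26)/6 = 29.6667
Σ_{t=1}^{5}(z_t−z̄)(z_{t+1}−z̄) = -27.7778
γ_1 = -27.7778 / 6 = -4.630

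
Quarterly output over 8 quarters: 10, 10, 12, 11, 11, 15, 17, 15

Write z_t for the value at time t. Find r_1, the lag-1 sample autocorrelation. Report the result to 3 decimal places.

Mean z̄ = (10 + 10 + 12 + 11 + 11 + 15 + 17 + 15)/8 = 12.6250
Deviations from mean: -2.6250, -2.6250, -0.6250, -1.6250, -1.6250, 2.3750, 4.3750, 2.3750
Σ(z_t−z̄)(z_{t+1}−z̄) = (6.8906) + (1.6406) + (1.0156) + (2.6406) + (-3.8594) + (10.3906) + (10.3906) = 29.1094
Denominator Σ(z_t−z̄)² = 49.8750
r_1 = 29.1094 / 49.8750 = 0.584

0.584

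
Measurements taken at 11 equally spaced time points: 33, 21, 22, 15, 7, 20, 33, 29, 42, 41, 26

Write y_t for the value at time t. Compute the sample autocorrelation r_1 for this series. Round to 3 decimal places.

0.541

Mean ȳ = (33 + 21 + 22 + 15 + 7 + 20 + 33 + 29 + 42 + 41 + 26)/11 = 26.2727
Numerator Σ_{t=1}^{10}(y_t−ȳ)(y_{t+1}−ȳ) = 620.0165
Denominator Σ(y_t−ȳ)² = 1146.1818
r_1 = 620.0165 / 1146.1818 = 0.541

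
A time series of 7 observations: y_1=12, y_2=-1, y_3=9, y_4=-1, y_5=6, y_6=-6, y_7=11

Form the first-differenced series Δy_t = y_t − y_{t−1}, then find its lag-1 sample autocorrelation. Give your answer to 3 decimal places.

First differences Δy: -13, 10, -10, 7, -12, 17
Mean of differences = -0.1667
Numerator Σ(Δy_t−Δȳ)(Δy_{t+1}−Δȳ) = -588.8611
Denominator Σ(Δy_t−Δȳ)² = 850.8333
r_1(Δy) = -588.8611 / 850.8333 = -0.692

-0.692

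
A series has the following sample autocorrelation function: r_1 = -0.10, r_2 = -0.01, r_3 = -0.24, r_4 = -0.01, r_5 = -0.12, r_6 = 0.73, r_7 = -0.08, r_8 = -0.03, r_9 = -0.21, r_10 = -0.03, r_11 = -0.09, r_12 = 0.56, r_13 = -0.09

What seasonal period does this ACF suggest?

6

The largest autocorrelation is r_6 = 0.73, with a weaker echo at lag 12 (0.56); the remaining lags stay at or below -0.01.
The dominant spike at lag 6 indicates a seasonal period of 6.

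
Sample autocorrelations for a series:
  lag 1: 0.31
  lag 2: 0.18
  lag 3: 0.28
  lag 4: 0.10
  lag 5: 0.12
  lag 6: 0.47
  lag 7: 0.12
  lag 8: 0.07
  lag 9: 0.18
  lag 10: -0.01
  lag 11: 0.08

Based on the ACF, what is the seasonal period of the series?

The largest autocorrelation is r_6 = 0.47; the remaining lags stay at or below 0.31. The elevated value at lag 1 (0.31), dropping to 0.18 at lag 2, reflects decaying short-term dependence rather than seasonality.
The dominant spike at lag 6 indicates a seasonal period of 6.

6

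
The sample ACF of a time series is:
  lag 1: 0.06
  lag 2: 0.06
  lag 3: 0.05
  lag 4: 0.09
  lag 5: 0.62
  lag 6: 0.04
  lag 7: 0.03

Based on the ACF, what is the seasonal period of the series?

5

The largest autocorrelation is r_5 = 0.62; the remaining lags stay at or below 0.09.
The dominant spike at lag 5 indicates a seasonal period of 5.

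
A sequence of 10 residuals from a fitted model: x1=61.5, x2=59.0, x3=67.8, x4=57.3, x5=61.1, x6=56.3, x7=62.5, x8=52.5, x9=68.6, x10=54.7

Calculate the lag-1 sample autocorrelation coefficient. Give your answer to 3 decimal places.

-0.703

Mean x̄ = (61.5 + 59.0 + 67.8 + 57.3 + 61.1 + 56.3 + 62.5 + 52.5 + 68.6 + 54.7)/10 = 60.1300
Numerator Σ_{t=1}^{9}(x_t−x̄)(x_{t+1}−x̄) = -176.1599
Denominator Σ(x_t−x̄)² = 250.6610
r_1 = -176.1599 / 250.6610 = -0.703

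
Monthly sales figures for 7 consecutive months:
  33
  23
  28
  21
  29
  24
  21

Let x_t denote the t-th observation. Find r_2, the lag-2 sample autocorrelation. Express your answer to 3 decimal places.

Mean x̄ = (33 + 23 + 28 + 21 + 29 + 24 + 21)/7 = 25.5714
Σ(x_t−x̄)(x_{t+2}−x̄) = (18.0408) + (11.7551) + (8.3265) + (7.1837) + (-15.6735) = 29.6327
Denominator Σ(x_t−x̄)² = 123.7143
r_2 = 29.6327 / 123.7143 = 0.240

0.240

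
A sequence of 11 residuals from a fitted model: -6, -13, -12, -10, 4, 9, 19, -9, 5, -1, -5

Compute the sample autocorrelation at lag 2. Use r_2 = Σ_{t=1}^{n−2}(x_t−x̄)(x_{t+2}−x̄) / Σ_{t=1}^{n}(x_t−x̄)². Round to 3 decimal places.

0.142

Mean x̄ = (-6 − 13 − 12 − 10 + 4 + 9 + 19 − 9 + 5 − 1 − 5)/11 = -1.7273
Numerator Σ_{t=1}^{9}(x_t−x̄)(x_{t+2}−x̄) = 142.3967
Denominator Σ(x_t−x̄)² = 1006.1818
r_2 = 142.3967 / 1006.1818 = 0.142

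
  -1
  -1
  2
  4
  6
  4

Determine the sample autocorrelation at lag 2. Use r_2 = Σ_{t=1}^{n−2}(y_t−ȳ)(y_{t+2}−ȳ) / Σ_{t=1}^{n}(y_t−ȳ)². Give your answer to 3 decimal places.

Mean ȳ = (-1 − 1 + 2 + 4 + 6 + 4)/6 = 2.3333
Σ(y_t−ȳ)(y_{t+2}−ȳ) = (1.1111) + (-5.5556) + (-1.2222) + (2.7778) = -2.8889
Denominator Σ(y_t−ȳ)² = 41.3333
r_2 = -2.8889 / 41.3333 = -0.070

-0.070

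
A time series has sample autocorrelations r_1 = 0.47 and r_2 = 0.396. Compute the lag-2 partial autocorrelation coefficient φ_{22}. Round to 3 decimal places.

0.225

φ_{22} = (r_2 − r_1²) / (1 − r_1²)
r_1² = (0.47)² = 0.2209
Numerator = 0.396 − 0.2209 = 0.1751; denominator = 1 − 0.2209 = 0.7791
φ_{22} = 0.1751 / 0.7791 = 0.225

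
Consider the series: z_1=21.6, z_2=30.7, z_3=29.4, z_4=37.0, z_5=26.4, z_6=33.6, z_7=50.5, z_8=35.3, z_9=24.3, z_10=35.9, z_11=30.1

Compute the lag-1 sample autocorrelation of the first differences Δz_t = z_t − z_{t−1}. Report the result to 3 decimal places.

-0.314

First differences Δz: 9.1, -1.3, 7.6, -10.6, 7.2, 16.9, -15.2, -11.0, 11.6, -5.8
Mean of differences = 0.8500
Numerator Σ(Δz_t−Δz̄)(Δz_{t+1}−Δz̄) = -346.6125
Denominator Σ(Δz_t−Δz̄)² = 1105.0850
r_1(Δz) = -346.6125 / 1105.0850 = -0.314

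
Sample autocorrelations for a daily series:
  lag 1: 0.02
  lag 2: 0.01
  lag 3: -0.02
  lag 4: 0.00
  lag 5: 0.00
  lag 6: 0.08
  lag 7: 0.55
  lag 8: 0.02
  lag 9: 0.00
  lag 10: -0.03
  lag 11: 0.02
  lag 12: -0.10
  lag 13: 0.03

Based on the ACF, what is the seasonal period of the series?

7

The largest autocorrelation is r_7 = 0.55; the remaining lags stay at or below 0.08.
The dominant spike at lag 7 indicates a seasonal period of 7.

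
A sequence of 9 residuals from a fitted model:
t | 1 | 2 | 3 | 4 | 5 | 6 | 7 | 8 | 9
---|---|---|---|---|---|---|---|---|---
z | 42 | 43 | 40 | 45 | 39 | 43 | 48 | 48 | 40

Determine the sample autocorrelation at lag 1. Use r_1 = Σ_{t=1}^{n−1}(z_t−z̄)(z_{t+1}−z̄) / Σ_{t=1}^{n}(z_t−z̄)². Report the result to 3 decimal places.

-0.051

Mean z̄ = (42 + 43 + 40 + 45 + 39 + 43 + 48 + 48 + 40)/9 = 43.1111
Numerator Σ_{t=1}^{8}(z_t−z̄)(z_{t+1}−z̄) = -4.5679
Denominator Σ(z_t−z̄)² = 88.8889
r_1 = -4.5679 / 88.8889 = -0.051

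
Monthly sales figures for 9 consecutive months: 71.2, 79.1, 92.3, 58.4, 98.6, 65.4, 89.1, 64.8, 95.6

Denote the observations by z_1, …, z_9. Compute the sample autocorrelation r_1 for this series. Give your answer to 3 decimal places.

-0.806

Mean z̄ = (71.2 + 79.1 + 92.3 + 58.4 + 98.6 + 65.4 + 89.1 + 64.8 + 95.6)/9 = 79.3889
Numerator Σ_{t=1}^{8}(z_t−z̄)(z_{t+1}−z̄) = -1458.3401
Denominator Σ(z_t−z̄)² = 1809.0689
r_1 = -1458.3401 / 1809.0689 = -0.806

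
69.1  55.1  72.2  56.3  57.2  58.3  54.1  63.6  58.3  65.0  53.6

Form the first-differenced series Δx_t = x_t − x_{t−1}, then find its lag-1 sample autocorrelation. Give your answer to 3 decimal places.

First differences Δx: -14.0, 17.1, -15.9, 0.9, 1.1, -4.2, 9.5, -5.3, 6.7, -11.4
Mean of differences = -1.5500
Numerator Σ(Δx_t−Δx̄)(Δx_{t+1}−Δx̄) = -718.4275
Denominator Σ(Δx_t−Δx̄)² = 1030.0450
r_1(Δx) = -718.4275 / 1030.0450 = -0.697

-0.697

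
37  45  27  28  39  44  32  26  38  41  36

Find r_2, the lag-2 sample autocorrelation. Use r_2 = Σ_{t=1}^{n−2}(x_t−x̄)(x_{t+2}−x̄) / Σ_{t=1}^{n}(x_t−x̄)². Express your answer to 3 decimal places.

Mean x̄ = (37 + 45 + 27 + 28 + 39 + 44 + 32 + 26 + 38 + 41 + 36)/11 = 35.7273
Numerator Σ_{t=1}^{9}(x_t−x̄)(x_{t+2}−x̄) = -327.0579
Denominator Σ(x_t−x̄)² = 444.1818
r_2 = -327.0579 / 444.1818 = -0.736

-0.736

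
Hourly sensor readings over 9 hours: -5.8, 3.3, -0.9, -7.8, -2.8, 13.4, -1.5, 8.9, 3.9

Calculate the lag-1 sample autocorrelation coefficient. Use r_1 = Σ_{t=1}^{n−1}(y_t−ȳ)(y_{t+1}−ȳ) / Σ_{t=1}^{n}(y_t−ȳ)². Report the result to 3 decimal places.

Mean ȳ = (-5.8 + 3.3 − 0.9 − 7.8 − 2.8 + 13.4 − 1.5 + 8.9 + 3.9)/9 = 1.1889
Numerator Σ_{t=1}^{8}(y_t−ȳ)(y_{t+1}−ȳ) = -45.9035
Denominator Σ(y_t−ȳ)² = 377.5289
r_1 = -45.9035 / 377.5289 = -0.122

-0.122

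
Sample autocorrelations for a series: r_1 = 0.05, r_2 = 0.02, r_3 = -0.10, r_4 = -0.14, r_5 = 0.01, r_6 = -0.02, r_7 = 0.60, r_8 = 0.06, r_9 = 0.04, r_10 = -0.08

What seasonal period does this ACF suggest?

7

The largest autocorrelation is r_7 = 0.60; the remaining lags stay at or below 0.06.
The dominant spike at lag 7 indicates a seasonal period of 7.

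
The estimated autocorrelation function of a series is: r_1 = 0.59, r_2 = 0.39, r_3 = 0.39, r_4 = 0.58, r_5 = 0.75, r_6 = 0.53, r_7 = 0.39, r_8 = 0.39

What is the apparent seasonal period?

The largest autocorrelation is r_5 = 0.75; the remaining lags stay at or below 0.59. The elevated value at lag 1 (0.59), dropping to 0.39 at lag 2, reflects decaying short-term dependence rather than seasonality.
The dominant spike at lag 5 indicates a seasonal period of 5.

5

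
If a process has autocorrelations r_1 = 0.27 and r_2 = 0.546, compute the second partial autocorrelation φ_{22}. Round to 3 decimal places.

φ_{22} = (r_2 − r_1²) / (1 − r_1²)
r_1² = (0.27)² = 0.0729
Numerator = 0.546 − 0.0729 = 0.4731; denominator = 1 − 0.0729 = 0.9271
φ_{22} = 0.4731 / 0.9271 = 0.510

0.510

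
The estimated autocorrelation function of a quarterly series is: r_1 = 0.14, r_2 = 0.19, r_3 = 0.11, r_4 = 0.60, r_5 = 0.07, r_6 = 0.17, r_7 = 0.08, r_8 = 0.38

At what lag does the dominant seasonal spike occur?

The largest autocorrelation is r_4 = 0.60, with a weaker echo at lag 8 (0.38); the remaining lags stay at or below 0.19.
The dominant spike at lag 4 indicates a seasonal period of 4.

4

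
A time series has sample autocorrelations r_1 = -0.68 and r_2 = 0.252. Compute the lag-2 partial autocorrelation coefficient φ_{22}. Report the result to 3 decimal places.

φ_{22} = (r_2 − r_1²) / (1 − r_1²)
r_1² = (-0.68)² = 0.4624
Numerator = 0.252 − 0.4624 = -0.2104; denominator = 1 − 0.4624 = 0.5376
φ_{22} = -0.2104 / 0.5376 = -0.391

-0.391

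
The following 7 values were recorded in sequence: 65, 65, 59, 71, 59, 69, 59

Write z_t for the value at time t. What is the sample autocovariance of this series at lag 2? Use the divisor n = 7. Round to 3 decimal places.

12.362

Mean z̄ = (65 + 65 + 59 + 71 + 59 + 69 + 59)/7 = 63.8571
Deviations: 1.1429, 1.1429, -4.8571, 7.1429, -4.8571, 5.1429, -4.8571
Σ_{t=1}^{5}(z_t−z̄)(z_{t+2}−z̄) = 86.5306
γ_2 = 86.5306 / 7 = 12.362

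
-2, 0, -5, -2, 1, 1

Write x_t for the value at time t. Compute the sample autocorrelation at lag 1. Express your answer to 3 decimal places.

Mean x̄ = (-2 + 0 − 5 − 2 + 1 + 1)/6 = -1.1667
Deviations from mean: -0.8333, 1.1667, -3.8333, -0.8333, 2.1667, 2.1667
Σ(x_t−x̄)(x_{t+1}−x̄) = (-0.9722) + (-4.4722) + (3.1944) + (-1.8056) + (4.6944) = 0.6389
Denominator Σ(x_t−x̄)² = 26.8333
r_1 = 0.6389 / 26.8333 = 0.024

0.024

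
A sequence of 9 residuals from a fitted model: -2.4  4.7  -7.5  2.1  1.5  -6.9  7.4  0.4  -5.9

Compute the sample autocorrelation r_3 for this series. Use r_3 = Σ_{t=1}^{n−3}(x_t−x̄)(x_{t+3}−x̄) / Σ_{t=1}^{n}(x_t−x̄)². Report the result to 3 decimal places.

Mean x̄ = (-2.4 + 4.7 − 7.5 + 2.1 + 1.5 − 6.9 + 7.4 + 0.4 − 5.9)/9 = -0.7333
Σ(x_t−x̄)(x_{t+3}−x̄) = (-4.7222) + (12.1344) + (41.7278) + (23.0444) + (2.5311) + (31.8611) = 106.5767
Denominator Σ(x_t−x̄)² = 223.2600
r_3 = 106.5767 / 223.2600 = 0.477

0.477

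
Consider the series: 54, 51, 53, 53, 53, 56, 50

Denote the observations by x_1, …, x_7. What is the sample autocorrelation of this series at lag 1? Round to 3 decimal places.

Mean x̄ = (54 + 51 + 53 + 53 + 53 + 56 + 50)/7 = 52.8571
Deviations from mean: 1.1429, -1.8571, 0.1429, 0.1429, 0.1429, 3.1429, -2.8571
Σ(x_t−x̄)(x_{t+1}−x̄) = (-2.1224) + (-0.2653) + (0.0204) + (0.0204) + (0.4490) + (-8.9796) = -10.8776
Denominator Σ(x_t−x̄)² = 22.8571
r_1 = -10.8776 / 22.8571 = -0.476

-0.476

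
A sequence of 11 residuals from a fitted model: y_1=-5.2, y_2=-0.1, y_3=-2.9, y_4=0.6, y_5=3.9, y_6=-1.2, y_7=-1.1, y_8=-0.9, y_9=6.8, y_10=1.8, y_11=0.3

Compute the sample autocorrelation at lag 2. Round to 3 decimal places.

-0.080

Mean ȳ = (-5.2 − 0.1 − 2.9 + 0.6 + 3.9 − 1.2 − 1.1 − 0.9 + 6.8 + 1.8 + 0.3)/11 = 0.1818
Numerator Σ_{t=1}^{9}(y_t−ȳ)(y_{t+2}−ȳ) = -8.2916
Denominator Σ(y_t−ȳ)² = 103.6964
r_2 = -8.2916 / 103.6964 = -0.080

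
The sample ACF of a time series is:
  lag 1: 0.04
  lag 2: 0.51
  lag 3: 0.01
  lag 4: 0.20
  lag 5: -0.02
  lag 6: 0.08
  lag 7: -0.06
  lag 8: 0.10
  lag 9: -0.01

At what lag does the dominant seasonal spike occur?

The largest autocorrelation is r_2 = 0.51, with a weaker echo at lag 4 (0.20); the remaining lags stay at or below 0.10.
The dominant spike at lag 2 indicates a seasonal period of 2.

2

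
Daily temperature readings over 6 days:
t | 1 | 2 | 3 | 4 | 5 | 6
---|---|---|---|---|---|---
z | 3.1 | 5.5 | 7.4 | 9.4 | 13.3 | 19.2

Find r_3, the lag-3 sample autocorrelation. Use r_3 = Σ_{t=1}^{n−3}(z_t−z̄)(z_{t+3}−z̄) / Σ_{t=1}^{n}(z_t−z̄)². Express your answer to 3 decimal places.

-0.206

Mean z̄ = (3.1 + 5.5 + 7.4 + 9.4 + 13.3 + 19.2)/6 = 9.6500
Deviations from mean: -6.5500, -4.1500, -2.2500, -0.2500, 3.6500, 9.5500
Σ(z_t−z̄)(z_{t+3}−z̄) = (1.6375) + (-15.1475) + (-21.4875) = -34.9975
Denominator Σ(z_t−z̄)² = 169.7750
r_3 = -34.9975 / 169.7750 = -0.206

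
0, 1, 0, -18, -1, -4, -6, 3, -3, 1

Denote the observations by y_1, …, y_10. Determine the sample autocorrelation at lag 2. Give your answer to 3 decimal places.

Mean ȳ = (0 + 1 + 0 − 18 − 1 − 4 − 6 + 3 − 3 + 1)/10 = -2.7000
Numerator Σ_{t=1}^{8}(y_t−ȳ)(y_{t+2}−ȳ) = -15.7800
Denominator Σ(y_t−ȳ)² = 324.1000
r_2 = -15.7800 / 324.1000 = -0.049

-0.049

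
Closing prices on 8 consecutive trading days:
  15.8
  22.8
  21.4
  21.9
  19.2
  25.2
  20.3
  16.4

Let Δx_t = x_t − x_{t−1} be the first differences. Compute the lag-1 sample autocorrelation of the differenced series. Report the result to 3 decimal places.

-0.285

First differences Δx: 7.0, -1.4, 0.5, -2.7, 6.0, -4.9, -3.9
Mean of differences = 0.0857
Numerator Σ(Δx_t−Δx̄)(Δx_{t+1}−Δx̄) = -38.1331
Denominator Σ(Δx_t−Δx̄)² = 133.6686
r_1(Δx) = -38.1331 / 133.6686 = -0.285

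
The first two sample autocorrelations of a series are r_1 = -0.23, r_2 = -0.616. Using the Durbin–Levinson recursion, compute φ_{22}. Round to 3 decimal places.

φ_{22} = (r_2 − r_1²) / (1 − r_1²)
r_1² = (-0.23)² = 0.0529
Numerator = -0.616 − 0.0529 = -0.6689; denominator = 1 − 0.0529 = 0.9471
φ_{22} = -0.6689 / 0.9471 = -0.706

-0.706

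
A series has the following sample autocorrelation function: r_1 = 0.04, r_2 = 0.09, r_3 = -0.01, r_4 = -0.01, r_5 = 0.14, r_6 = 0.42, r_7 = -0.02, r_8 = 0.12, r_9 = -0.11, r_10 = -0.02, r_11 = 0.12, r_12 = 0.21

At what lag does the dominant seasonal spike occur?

The largest autocorrelation is r_6 = 0.42, with a weaker echo at lag 12 (0.21); the remaining lags stay at or below 0.14.
The dominant spike at lag 6 indicates a seasonal period of 6.

6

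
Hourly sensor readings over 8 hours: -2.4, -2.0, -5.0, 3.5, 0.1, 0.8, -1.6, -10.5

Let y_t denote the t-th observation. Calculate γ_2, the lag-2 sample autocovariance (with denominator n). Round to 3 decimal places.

Mean ȳ = (-2.4 − 2.0 − 5.0 + 3.5 + 0.1 + 0.8 − 1.6 − 10.5)/8 = -2.1375
Deviations: -0.2625, 0.1375, -2.8625, 5.6375, 2.2375, 2.9375, 0.5375, -8.3625
Σ_{t=1}^{6}(y_t−ȳ)(y_{t+2}−ȳ) = -11.6803
γ_2 = -11.6803 / 8 = -1.460

-1.460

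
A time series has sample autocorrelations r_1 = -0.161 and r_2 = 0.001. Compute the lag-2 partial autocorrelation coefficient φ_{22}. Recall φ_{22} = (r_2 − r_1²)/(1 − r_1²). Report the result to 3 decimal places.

φ_{22} = (r_2 − r_1²) / (1 − r_1²)
r_1² = (-0.161)² = 0.025921
Numerator = 0.001 − 0.0259 = -0.0249; denominator = 1 − 0.0259 = 0.9741
φ_{22} = -0.0249 / 0.9741 = -0.026

-0.026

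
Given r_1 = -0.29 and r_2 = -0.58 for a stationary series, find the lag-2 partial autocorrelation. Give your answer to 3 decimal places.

φ_{22} = (r_2 − r_1²) / (1 − r_1²)
r_1² = (-0.29)² = 0.0841
Numerator = -0.58 − 0.0841 = -0.6641; denominator = 1 − 0.0841 = 0.9159
φ_{22} = -0.6641 / 0.9159 = -0.725

-0.725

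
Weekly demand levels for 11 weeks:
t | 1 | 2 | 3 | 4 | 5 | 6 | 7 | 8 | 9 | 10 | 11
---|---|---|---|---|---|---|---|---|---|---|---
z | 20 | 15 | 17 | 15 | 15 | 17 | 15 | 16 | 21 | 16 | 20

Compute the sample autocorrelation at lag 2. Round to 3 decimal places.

Mean z̄ = (20 + 15 + 17 + 15 + 15 + 17 + 15 + 16 + 21 + 16 + 20)/11 = 17.0000
Numerator Σ_{t=1}^{9}(z_t−z̄)(z_{t+2}−z̄) = 13.0000
Denominator Σ(z_t−z̄)² = 52.0000
r_2 = 13.0000 / 52.0000 = 0.250

0.250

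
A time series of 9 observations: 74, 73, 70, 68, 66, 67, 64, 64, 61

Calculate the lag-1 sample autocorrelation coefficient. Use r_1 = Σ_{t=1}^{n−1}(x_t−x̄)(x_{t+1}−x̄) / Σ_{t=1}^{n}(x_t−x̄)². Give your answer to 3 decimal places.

0.590

Mean x̄ = (74 + 73 + 70 + 68 + 66 + 67 + 64 + 64 + 61)/9 = 67.4444
Numerator Σ_{t=1}^{8}(x_t−x̄)(x_{t+1}−x̄) = 87.4691
Denominator Σ(x_t−x̄)² = 148.2222
r_1 = 87.4691 / 148.2222 = 0.590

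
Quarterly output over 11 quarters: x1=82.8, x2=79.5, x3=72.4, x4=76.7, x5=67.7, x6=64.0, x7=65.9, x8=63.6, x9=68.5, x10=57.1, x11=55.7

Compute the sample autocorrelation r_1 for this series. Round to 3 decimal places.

Mean x̄ = (82.8 + 79.5 + 72.4 + 76.7 + 67.7 + 64.0 + 65.9 + 63.6 + 68.5 + 57.1 + 55.7)/11 = 68.5364
Numerator Σ_{t=1}^{10}(x_t−x̄)(x_{t+1}−x̄) = 399.6187
Denominator Σ(x_t−x̄)² = 753.3855
r_1 = 399.6187 / 753.3855 = 0.530

0.530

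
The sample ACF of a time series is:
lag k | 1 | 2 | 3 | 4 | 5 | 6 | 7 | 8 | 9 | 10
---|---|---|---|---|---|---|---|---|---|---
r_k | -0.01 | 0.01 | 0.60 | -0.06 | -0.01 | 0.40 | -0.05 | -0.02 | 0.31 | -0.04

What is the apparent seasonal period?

The largest autocorrelation is r_3 = 0.60, with weaker echoes at lags 6 (0.40) and 9 (0.31); the remaining lags stay at or below 0.01.
The dominant spike at lag 3 indicates a seasonal period of 3.

3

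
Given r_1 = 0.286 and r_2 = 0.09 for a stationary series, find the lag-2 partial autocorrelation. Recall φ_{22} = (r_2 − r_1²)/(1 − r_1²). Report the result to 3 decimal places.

φ_{22} = (r_2 − r_1²) / (1 − r_1²)
r_1² = (0.286)² = 0.081796
Numerator = 0.09 − 0.0818 = 0.0082; denominator = 1 − 0.0818 = 0.9182
φ_{22} = 0.0082 / 0.9182 = 0.009

0.009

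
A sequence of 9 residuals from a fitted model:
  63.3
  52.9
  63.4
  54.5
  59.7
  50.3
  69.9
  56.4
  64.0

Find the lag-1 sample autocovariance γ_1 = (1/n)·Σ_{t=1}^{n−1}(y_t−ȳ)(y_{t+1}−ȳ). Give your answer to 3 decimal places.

Mean ȳ = (63.3 + 52.9 + 63.4 + 54.5 + 59.7 + 50.3 + 69.9 + 56.4 + 64.0)/9 = 59.3778
Σ_{t=1}^{8}(y_t−ȳ)(y_{t+1}−ȳ) = -216.1938
γ_1 = -216.1938 / 9 = -24.022

-24.022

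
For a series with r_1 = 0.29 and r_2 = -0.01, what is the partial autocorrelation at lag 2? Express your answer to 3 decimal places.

φ_{22} = (r_2 − r_1²) / (1 − r_1²)
r_1² = (0.29)² = 0.0841
Numerator = -0.01 − 0.0841 = -0.0941; denominator = 1 − 0.0841 = 0.9159
φ_{22} = -0.0941 / 0.9159 = -0.103

-0.103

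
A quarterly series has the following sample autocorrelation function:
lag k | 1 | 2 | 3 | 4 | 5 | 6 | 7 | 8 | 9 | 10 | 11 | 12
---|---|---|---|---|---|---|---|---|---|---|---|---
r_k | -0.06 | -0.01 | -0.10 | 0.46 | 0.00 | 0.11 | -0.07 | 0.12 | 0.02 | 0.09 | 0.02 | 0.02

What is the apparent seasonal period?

4

The largest autocorrelation is r_4 = 0.46; the remaining lags stay at or below 0.12.
The dominant spike at lag 4 indicates a seasonal period of 4.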